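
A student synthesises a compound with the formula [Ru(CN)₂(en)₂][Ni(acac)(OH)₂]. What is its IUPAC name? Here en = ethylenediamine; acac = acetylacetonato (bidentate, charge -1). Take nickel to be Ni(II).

dicyanobis(ethylenediamine)ruthenium(III) (acetylacetonato)dihydroxonickelate(II)

Ni is given as +2; the anion's ligand charges sum to -3, so the complex anion is 1−.
A 1:1 salt means the cation carries the equal and opposite charge, 1+.
Cation: ligand charges sum to -2; for the ion to be 1+, Ru = +3.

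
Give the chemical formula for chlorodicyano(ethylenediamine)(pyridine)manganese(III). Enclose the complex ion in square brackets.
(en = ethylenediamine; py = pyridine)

[MnCl(CN)2(en)(py)]

Ligands: 1 ethylenediamine (en, neutral), 1 pyridine (py, neutral), 2 cyano (CN, -1), 1 chloro (Cl, -1). Ligand charge sum = -3.
With Mn in oxidation state +3, the complex ion is [Mn...].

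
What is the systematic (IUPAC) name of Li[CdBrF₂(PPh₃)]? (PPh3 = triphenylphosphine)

lithium bromodifluoro(triphenylphosphine)cadmate(II)

The 1 lithium counter-ion carries a total charge of +1, so each complex ion is 1−.
Ligand charges: 1×bromo (-1 each), 2×fluoro (-1 each), 1×triphenylphosphine (neutral); total -3. So Cd + (-3) = 1−, giving Cd = +2.
Ligands are named alphabetically: bromo before fluoro before triphenylphosphine.
The complex ion is anionic, so cadmium takes the -ate form cadmate(II).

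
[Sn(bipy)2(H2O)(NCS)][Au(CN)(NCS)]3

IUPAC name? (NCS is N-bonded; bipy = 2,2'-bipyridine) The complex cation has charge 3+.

The complex cation is given as 3+; its ligand charges sum to -1, so Sn = +4.
With 3 anions per cation, each anion must be 3/3 = 1−.
Anion: ligand charges sum to -2; for the ion to be 1−, Au = +1.

aquabis(2,2'-bipyridine)isothiocyanatotin(IV) cyanoisothiocyanatoaurate(I)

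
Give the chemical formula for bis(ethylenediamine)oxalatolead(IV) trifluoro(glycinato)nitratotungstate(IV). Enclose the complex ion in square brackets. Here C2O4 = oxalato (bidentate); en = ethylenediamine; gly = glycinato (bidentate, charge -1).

[Pb(C2O4)(en)2][WF3(gly)(NO3)]2

Cation [Pb…]: ligand charges -2, Pb(IV) ⇒ ion charge 2+.
Anion [W…]: ligand charges -5, W(IV) ⇒ ion charge 1−.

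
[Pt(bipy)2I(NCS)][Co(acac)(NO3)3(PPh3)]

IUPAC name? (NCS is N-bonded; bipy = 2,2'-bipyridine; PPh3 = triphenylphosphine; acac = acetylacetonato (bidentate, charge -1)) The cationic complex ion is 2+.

bis(2,2'-bipyridine)iodoisothiocyanatoplatinum(IV) (acetylacetonato)trinitrato(triphenylphosphine)cobaltate(II)

Both ions are complex: the cation is named first with the plain metal name, the anion second with the -ate form; each ion's ligands are alphabetised independently.
The complex cation is given as 2+; its ligand charges sum to -2, so Pt = +4.
A 1:1 salt means the anion carries the equal and opposite charge, 2−.
Anion: ligand charges sum to -4; for the ion to be 2−, Co = +2.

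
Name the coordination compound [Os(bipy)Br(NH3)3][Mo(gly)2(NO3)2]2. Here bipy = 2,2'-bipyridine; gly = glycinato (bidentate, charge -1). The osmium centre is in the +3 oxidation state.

triammine(2,2'-bipyridine)bromoosmium(III) bis(glycinato)dinitratomolybdate(III)

Both ions are complex: the cation is named first with the plain metal name, the anion second with the -ate form; each ion's ligands are alphabetised independently.
Os is given as +3; the cation's ligand charges sum to -1, so the complex cation is 2+.
With 2 anions per cation, each anion must be 2/2 = 1−.
Anion: ligand charges sum to -4; for the ion to be 1−, Mo = +3.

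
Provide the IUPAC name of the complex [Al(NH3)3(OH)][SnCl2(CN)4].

triamminehydroxoaluminium(III) dichlorotetracyanostannate(IV)

Both ions are complex: the cation is named first with the plain metal name, the anion second with the -ate form; each ion's ligands are alphabetised independently.
Aluminium is always +3 in its complexes; the cation's ligand charges sum to -1, so the complex cation is 2+.
A 1:1 salt means the anion carries the equal and opposite charge, 2−.
Anion: ligand charges sum to -6; for the ion to be 2−, Sn = +4.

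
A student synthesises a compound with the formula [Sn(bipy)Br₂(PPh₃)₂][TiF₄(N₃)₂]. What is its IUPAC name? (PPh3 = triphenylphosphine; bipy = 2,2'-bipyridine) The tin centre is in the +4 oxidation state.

(2,2'-bipyridine)dibromobis(triphenylphosphine)tin(IV) diazidotetrafluorotitanate(IV)

Sn is given as +4; the cation's ligand charges sum to -2, so the complex cation is 2+.
A 1:1 salt means the anion carries the equal and opposite charge, 2−.
Anion: ligand charges sum to -6; for the ion to be 2−, Ti = +4.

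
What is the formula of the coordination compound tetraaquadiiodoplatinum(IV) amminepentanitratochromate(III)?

[Pt(H2O)4I2][Cr(NH3)(NO3)5]

Cation [Pt…]: ligand charges -2, Pt(IV) ⇒ ion charge 2+.
Anion [Cr…]: ligand charges -5, Cr(III) ⇒ ion charge 2−.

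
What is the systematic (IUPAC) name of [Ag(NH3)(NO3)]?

amminenitratosilver(I)

There is no counter-ion, so the complex is neutral overall.
Ligand charges: 1×ammine (neutral), 1×nitrato (-1 each); total -1. So Ag + (-1) = 0, giving Ag = +1.
Ligands are named alphabetically: ammine before nitrato.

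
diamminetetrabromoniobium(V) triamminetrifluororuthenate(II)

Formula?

Cation [Nb…]: ligand charges -4, Nb(V) ⇒ ion charge 1+.
Anion [Ru…]: ligand charges -3, Ru(II) ⇒ ion charge 1−.
One 1+ cation balances one 1− anion.

[NbBr4(NH3)2][RuF3(NH3)3]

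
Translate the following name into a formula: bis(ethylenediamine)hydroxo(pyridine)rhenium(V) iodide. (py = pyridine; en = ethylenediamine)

[Re(en)2(OH)(py)]I4

Ligands: 1 hydroxo (OH, -1), 1 pyridine (py, neutral), 2 ethylenediamine (en, neutral). Ligand charge sum = -1.
With Re in oxidation state +5, the complex ion is [Re...]^4+.
Charge balance with iodide (-1) requires 1 complex ion per 4 iodide.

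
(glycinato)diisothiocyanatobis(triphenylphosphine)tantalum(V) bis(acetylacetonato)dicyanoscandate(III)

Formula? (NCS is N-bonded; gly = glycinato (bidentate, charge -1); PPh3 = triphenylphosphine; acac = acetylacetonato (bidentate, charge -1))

[Ta(gly)(NCS)2(PPh3)2][Sc(acac)2(CN)2]2

Cation [Ta…]: ligand charges -3, Ta(V) ⇒ ion charge 2+.
Anion [Sc…]: ligand charges -4, Sc(III) ⇒ ion charge 1−.
One 2+ cation requires 2 of the 1− anion.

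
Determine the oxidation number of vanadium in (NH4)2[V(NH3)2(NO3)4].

+2

2 ammonium outside the brackets (+1 each) → the complex ion is 2−.
Ligand charges: 2×NH3 neutral; 4×NO3 = -4; sum -4.
V + (-4) = 2− ⇒ V is +2.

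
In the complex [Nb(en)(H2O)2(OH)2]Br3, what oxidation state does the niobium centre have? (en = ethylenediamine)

3 bromide outside the brackets (-1 each) → the complex ion is 3+.
Ligand charges: 2×H2O neutral; 1×en neutral; 2×OH = -2; sum -2.
Nb + (-2) = 3+ ⇒ Nb is +5.

+5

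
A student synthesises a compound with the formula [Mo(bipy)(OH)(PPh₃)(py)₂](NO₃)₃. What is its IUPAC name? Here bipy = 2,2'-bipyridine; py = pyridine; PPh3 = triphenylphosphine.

(2,2'-bipyridine)hydroxobis(pyridine)(triphenylphosphine)molybdenum(IV) nitrate

The 3 nitrate counter-ions carry a total charge of -3, so each complex ion is 3+.
Ligand charges: 1×2,2'-bipyridine (neutral), 2×pyridine (neutral), 1×hydroxo (-1 each), 1×triphenylphosphine (neutral); total -1. So Mo + (-1) = 3+, giving Mo = +4.
Ligands are named alphabetically: bipyridine before hydroxo before pyridine before triphenylphosphine.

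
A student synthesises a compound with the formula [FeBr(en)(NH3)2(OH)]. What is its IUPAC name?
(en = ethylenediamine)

diamminebromo(ethylenediamine)hydroxoiron(II)

There is no counter-ion, so the complex is neutral overall.
Ligand charges: 1×ethylenediamine (neutral), 1×bromo (-1 each), 1×hydroxo (-1 each), 2×ammine (neutral); total -2. So Fe + (-2) = 0, giving Fe = +2.
Ligands are named alphabetically: ammine before bromo before ethylenediamine before hydroxo.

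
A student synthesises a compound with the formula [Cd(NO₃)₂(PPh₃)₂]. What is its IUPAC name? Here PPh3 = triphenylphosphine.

There is no counter-ion, so the complex is neutral overall.
Ligand charges: 2×nitrato (-1 each), 2×triphenylphosphine (neutral); total -2. So Cd + (-2) = 0, giving Cd = +2.
Ligands are named alphabetically: nitrato before triphenylphosphine.

dinitratobis(triphenylphosphine)cadmium(II)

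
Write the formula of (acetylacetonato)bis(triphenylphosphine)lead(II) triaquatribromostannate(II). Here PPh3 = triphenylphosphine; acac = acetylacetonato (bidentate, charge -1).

Cation [Pb…]: ligand charges -1, Pb(II) ⇒ ion charge 1+.
Anion [Sn…]: ligand charges -3, Sn(II) ⇒ ion charge 1−.
One 1+ cation balances one 1− anion.

[Pb(acac)(PPh3)2][SnBr3(H2O)3]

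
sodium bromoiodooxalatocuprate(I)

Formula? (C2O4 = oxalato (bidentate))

Ligands: 1 iodo (I, -1), 1 bromo (Br, -1), 1 oxalato (C2O4, -2). Ligand charge sum = -4.
With Cu in oxidation state +1, the complex ion is [Cu...]^3−.
Charge balance with sodium (+1) requires 1 complex ion per 3 sodium.

Na3[CuBr(C2O4)I]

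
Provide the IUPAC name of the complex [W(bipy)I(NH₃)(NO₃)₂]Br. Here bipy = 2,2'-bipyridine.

ammine(2,2'-bipyridine)iododinitratotungsten(IV) bromide

The 1 bromide counter-ion carries a total charge of -1, so each complex ion is 1+.
Ligand charges: 2×nitrato (-1 each), 1×2,2'-bipyridine (neutral), 1×iodo (-1 each), 1×ammine (neutral); total -3. So W + (-3) = 1+, giving W = +4.
Ligands are named alphabetically: ammine before bipyridine before iodo before nitrato.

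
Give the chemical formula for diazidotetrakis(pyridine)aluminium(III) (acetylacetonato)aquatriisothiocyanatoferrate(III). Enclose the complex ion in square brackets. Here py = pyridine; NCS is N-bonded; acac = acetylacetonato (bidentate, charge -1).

Cation [Al…]: ligand charges -2, Al(III) ⇒ ion charge 1+.
Anion [Fe…]: ligand charges -4, Fe(III) ⇒ ion charge 1−.
One 1+ cation balances one 1− anion.

[Al(N3)2(py)4][Fe(acac)(H2O)(NCS)3]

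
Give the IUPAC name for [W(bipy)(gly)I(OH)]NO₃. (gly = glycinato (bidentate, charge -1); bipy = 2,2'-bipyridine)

(2,2'-bipyridine)(glycinato)hydroxoiodotungsten(IV) nitrate

The 1 nitrate counter-ion carries a total charge of -1, so each complex ion is 1+.
Ligand charges: 1×hydroxo (-1 each), 1×iodo (-1 each), 1×glycinato (-1 each), 1×2,2'-bipyridine (neutral); total -3. So W + (-3) = 1+, giving W = +4.
Ligands are named alphabetically: bipyridine before glycinato before hydroxo before iodo.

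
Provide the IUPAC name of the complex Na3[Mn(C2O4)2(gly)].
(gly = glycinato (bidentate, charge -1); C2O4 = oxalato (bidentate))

sodium (glycinato)dioxalatomanganate(II)

The 3 sodium counter-ions carry a total charge of +3, so each complex ion is 3−.
Ligand charges: 1×glycinato (-1 each), 2×oxalato (-2 each); total -5. So Mn + (-5) = 3−, giving Mn = +2.
Ligands are named alphabetically: glycinato before oxalato.
The complex ion is anionic, so manganese takes the -ate form manganate(II).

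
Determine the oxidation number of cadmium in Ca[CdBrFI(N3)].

1 calcium outside the brackets (+2 each) → the complex ion is 2−.
Ligand charges: 1×I = -1; 1×F = -1; 1×N3 = -1; 1×Br = -1; sum -4.
Cd + (-4) = 2− ⇒ Cd is +2.

+2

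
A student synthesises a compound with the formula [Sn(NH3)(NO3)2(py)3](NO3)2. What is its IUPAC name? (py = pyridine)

The 2 nitrate counter-ions carry a total charge of -2, so each complex ion is 2+.
Ligand charges: 2×nitrato (-1 each), 1×ammine (neutral), 3×pyridine (neutral); total -2. So Sn + (-2) = 2+, giving Sn = +4.
Ligands are named alphabetically: ammine before nitrato before pyridine.

amminedinitratotris(pyridine)tin(IV) nitrate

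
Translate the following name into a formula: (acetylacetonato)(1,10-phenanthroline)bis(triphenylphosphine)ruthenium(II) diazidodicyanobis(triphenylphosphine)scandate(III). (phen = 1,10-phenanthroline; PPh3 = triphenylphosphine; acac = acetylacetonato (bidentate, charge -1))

Cation [Ru…]: ligand charges -1, Ru(II) ⇒ ion charge 1+.
Anion [Sc…]: ligand charges -4, Sc(III) ⇒ ion charge 1−.
One 1+ cation balances one 1− anion.

[Ru(acac)(phen)(PPh3)2][Sc(CN)2(N3)2(PPh3)2]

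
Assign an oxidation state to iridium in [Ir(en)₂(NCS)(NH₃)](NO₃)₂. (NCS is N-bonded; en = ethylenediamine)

+3

2 nitrate outside the brackets (-1 each) → the complex ion is 2+.
Ligand charges: 1×NH3 neutral; 1×NCS = -1; 2×en neutral; sum -1.
Ir + (-1) = 2+ ⇒ Ir is +3.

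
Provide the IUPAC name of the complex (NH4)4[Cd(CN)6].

ammonium hexacyanocadmate(II)

The 4 ammonium counter-ions carry a total charge of +4, so each complex ion is 4−.
Ligand charges: 6×cyano (-1 each); total -6. So Cd + (-6) = 4−, giving Cd = +2.
The complex ion is anionic, so cadmium takes the -ate form cadmate(II).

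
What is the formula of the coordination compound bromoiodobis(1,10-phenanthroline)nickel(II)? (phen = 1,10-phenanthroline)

Ligands: 1 iodo (I, -1), 1 bromo (Br, -1), 2 1,10-phenanthroline (phen, neutral). Ligand charge sum = -2.
With Ni in oxidation state +2, the complex ion is [Ni...].

[NiBrI(phen)2]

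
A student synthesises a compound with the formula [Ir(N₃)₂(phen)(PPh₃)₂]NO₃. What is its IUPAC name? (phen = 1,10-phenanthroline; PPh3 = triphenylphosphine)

The 1 nitrate counter-ion carries a total charge of -1, so each complex ion is 1+.
Ligand charges: 2×azido (-1 each), 1×1,10-phenanthroline (neutral), 2×triphenylphosphine (neutral); total -2. So Ir + (-2) = 1+, giving Ir = +3.
Ligands are named alphabetically: azido before phenanthroline before triphenylphosphine.

diazido(1,10-phenanthroline)bis(triphenylphosphine)iridium(III) nitrate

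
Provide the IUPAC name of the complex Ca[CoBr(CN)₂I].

calcium bromodicyanoiodocobaltate(II)

The 1 calcium counter-ion carries a total charge of +2, so each complex ion is 2−.
Ligand charges: 1×bromo (-1 each), 2×cyano (-1 each), 1×iodo (-1 each); total -4. So Co + (-4) = 2−, giving Co = +2.
Ligands are named alphabetically: bromo before cyano before iodo.
The complex ion is anionic, so cobalt takes the -ate form cobaltate(II).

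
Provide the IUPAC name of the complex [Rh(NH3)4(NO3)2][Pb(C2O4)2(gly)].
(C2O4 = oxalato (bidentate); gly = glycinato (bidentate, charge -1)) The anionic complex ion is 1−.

tetraamminedinitratorhodium(III) (glycinato)dioxalatoplumbate(IV)

Both ions are complex: the cation is named first with the plain metal name, the anion second with the -ate form; each ion's ligands are alphabetised independently.
The complex anion is given as 1−; its ligand charges sum to -5, so Pb = +4.
A 1:1 salt means the cation carries the equal and opposite charge, 1+.
Cation: ligand charges sum to -2; for the ion to be 1+, Rh = +3.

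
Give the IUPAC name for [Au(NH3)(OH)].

There is no counter-ion, so the complex is neutral overall.
Ligand charges: 1×hydroxo (-1 each), 1×ammine (neutral); total -1. So Au + (-1) = 0, giving Au = +1.
Ligands are named alphabetically: ammine before hydroxo.

amminehydroxogold(I)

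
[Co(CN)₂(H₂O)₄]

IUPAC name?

There is no counter-ion, so the complex is neutral overall.
Ligand charges: 2×cyano (-1 each), 4×aqua (neutral); total -2. So Co + (-2) = 0, giving Co = +2.
Ligands are named alphabetically: aqua before cyano.

tetraaquadicyanocobalt(II)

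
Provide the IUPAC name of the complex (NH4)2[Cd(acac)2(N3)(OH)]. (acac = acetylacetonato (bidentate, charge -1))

ammonium bis(acetylacetonato)azidohydroxocadmate(II)

The 2 ammonium counter-ions carry a total charge of +2, so each complex ion is 2−.
Ligand charges: 1×azido (-1 each), 2×acetylacetonato (-1 each), 1×hydroxo (-1 each); total -4. So Cd + (-4) = 2−, giving Cd = +2.
The complex ion is anionic, so cadmium takes the -ate form cadmate(II).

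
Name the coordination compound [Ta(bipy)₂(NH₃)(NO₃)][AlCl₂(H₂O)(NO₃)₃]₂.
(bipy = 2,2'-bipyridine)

amminebis(2,2'-bipyridine)nitratotantalum(V) aquadichlorotrinitratoaluminate(III)

Both ions are complex: the cation is named first with the plain metal name, the anion second with the -ate form; each ion's ligands are alphabetised independently.
Aluminium is always +3 in its complexes; the anion's ligand charges sum to -5, so the complex anion is 2−.
With 2 anions per cation, the cation must be 2×2 = 4+.
Cation: ligand charges sum to -1; for the ion to be 4+, Ta = +5.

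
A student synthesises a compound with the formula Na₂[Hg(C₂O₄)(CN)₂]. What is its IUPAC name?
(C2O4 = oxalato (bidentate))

The 2 sodium counter-ions carry a total charge of +2, so each complex ion is 2−.
Ligand charges: 2×cyano (-1 each), 1×oxalato (-2 each); total -4. So Hg + (-4) = 2−, giving Hg = +2.
The complex ion is anionic, so mercury takes the -ate form mercurate(II).

sodium dicyanooxalatomercurate(II)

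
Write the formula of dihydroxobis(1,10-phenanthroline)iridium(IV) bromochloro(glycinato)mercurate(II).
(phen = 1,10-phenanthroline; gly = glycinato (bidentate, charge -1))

Cation [Ir…]: ligand charges -2, Ir(IV) ⇒ ion charge 2+.
Anion [Hg…]: ligand charges -3, Hg(II) ⇒ ion charge 1−.

[Ir(OH)2(phen)2][HgBrCl(gly)]2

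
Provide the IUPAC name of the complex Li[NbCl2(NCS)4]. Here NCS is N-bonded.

The 1 lithium counter-ion carries a total charge of +1, so each complex ion is 1−.
Ligand charges: 2×chloro (-1 each), 4×isothiocyanato (-1 each); total -6. So Nb + (-6) = 1−, giving Nb = +5.
The complex ion is anionic, so niobium takes the -ate form niobate(V).

lithium dichlorotetraisothiocyanatoniobate(V)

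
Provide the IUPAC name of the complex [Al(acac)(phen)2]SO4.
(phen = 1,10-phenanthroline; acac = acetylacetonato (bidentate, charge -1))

(acetylacetonato)bis(1,10-phenanthroline)aluminium(III) sulfate

The 1 sulfate counter-ion carries a total charge of -2, so each complex ion is 2+.
Ligand charges: 2×1,10-phenanthroline (neutral), 1×acetylacetonato (-1 each); total -1. So Al + (-1) = 2+, giving Al = +3.
Ligands are named alphabetically: acetylacetonato before phenanthroline.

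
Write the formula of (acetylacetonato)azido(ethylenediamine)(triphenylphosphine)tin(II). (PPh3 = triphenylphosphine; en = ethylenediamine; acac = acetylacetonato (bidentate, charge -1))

Ligands: 1 triphenylphosphine (PPh3, neutral), 1 azido (N3, -1), 1 ethylenediamine (en, neutral), 1 acetylacetonato (acac, -1). Ligand charge sum = -2.
With Sn in oxidation state +2, the complex ion is [Sn...].

[Sn(acac)(en)(N3)(PPh3)]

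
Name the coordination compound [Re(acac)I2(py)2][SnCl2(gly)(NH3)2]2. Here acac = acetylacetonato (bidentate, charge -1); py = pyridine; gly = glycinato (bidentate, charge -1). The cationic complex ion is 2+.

(acetylacetonato)diiodobis(pyridine)rhenium(V) diamminedichloro(glycinato)stannate(II)

The complex cation is given as 2+; its ligand charges sum to -3, so Re = +5.
With 2 anions per cation, each anion must be 2/2 = 1−.
Anion: ligand charges sum to -3; for the ion to be 1−, Sn = +2.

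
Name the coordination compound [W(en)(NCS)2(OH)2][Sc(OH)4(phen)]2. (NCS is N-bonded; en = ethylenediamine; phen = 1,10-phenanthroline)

Scandium is always +3 in its complexes; the anion's ligand charges sum to -4, so the complex anion is 1−.
With 2 anions per cation, the cation must be 2×1 = 2+.
Cation: ligand charges sum to -4; for the ion to be 2+, W = +6.

(ethylenediamine)dihydroxodiisothiocyanatotungsten(VI) tetrahydroxo(1,10-phenanthroline)scandate(III)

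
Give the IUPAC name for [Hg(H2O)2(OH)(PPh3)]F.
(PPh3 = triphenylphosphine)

The 1 fluoride counter-ion carries a total charge of -1, so each complex ion is 1+.
Ligand charges: 1×triphenylphosphine (neutral), 1×hydroxo (-1 each), 2×aqua (neutral); total -1. So Hg + (-1) = 1+, giving Hg = +2.
Ligands are named alphabetically: aqua before hydroxo before triphenylphosphine.

diaquahydroxo(triphenylphosphine)mercury(II) fluoride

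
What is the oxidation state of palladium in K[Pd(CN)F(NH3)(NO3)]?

+2

1 potassium outside the brackets (+1 each) → the complex ion is 1−.
Ligand charges: 1×NO3 = -1; 1×CN = -1; 1×NH3 neutral; 1×F = -1; sum -3.
Pd + (-3) = 1− ⇒ Pd is +2.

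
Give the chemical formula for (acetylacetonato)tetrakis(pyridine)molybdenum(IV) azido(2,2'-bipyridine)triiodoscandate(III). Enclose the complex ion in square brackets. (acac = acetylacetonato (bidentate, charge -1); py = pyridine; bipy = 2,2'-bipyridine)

[Mo(acac)(py)4][Sc(bipy)I3(N3)]3

Cation [Mo…]: ligand charges -1, Mo(IV) ⇒ ion charge 3+.
Anion [Sc…]: ligand charges -4, Sc(III) ⇒ ion charge 1−.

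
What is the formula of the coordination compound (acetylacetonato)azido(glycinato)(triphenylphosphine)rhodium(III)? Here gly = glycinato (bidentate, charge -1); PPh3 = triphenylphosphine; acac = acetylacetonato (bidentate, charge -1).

Ligands: 1 glycinato (gly, -1), 1 azido (N3, -1), 1 triphenylphosphine (PPh3, neutral), 1 acetylacetonato (acac, -1). Ligand charge sum = -3.
With Rh in oxidation state +3, the complex ion is [Rh...].

[Rh(acac)(gly)(N3)(PPh3)]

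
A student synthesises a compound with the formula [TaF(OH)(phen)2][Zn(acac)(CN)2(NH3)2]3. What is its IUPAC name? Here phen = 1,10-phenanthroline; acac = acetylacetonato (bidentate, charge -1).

Both ions are complex: the cation is named first with the plain metal name, the anion second with the -ate form; each ion's ligands are alphabetised independently.
Zinc is always +2 in its complexes; the anion's ligand charges sum to -3, so the complex anion is 1−.
With 3 anions per cation, the cation must be 3×1 = 3+.
Cation: ligand charges sum to -2; for the ion to be 3+, Ta = +5.

fluorohydroxobis(1,10-phenanthroline)tantalum(V) (acetylacetonato)diamminedicyanozincate(II)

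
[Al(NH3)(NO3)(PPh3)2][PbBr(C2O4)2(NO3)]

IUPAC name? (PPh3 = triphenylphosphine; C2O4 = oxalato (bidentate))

amminenitratobis(triphenylphosphine)aluminium(III) bromonitratodioxalatoplumbate(IV)

Aluminium is always +3 in its complexes; the cation's ligand charges sum to -1, so the complex cation is 2+.
A 1:1 salt means the anion carries the equal and opposite charge, 2−.
Anion: ligand charges sum to -6; for the ion to be 2−, Pb = +4.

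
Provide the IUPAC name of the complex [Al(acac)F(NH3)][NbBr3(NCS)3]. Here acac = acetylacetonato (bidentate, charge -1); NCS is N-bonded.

Aluminium is always +3 in its complexes; the cation's ligand charges sum to -2, so the complex cation is 1+.
A 1:1 salt means the anion carries the equal and opposite charge, 1−.
Anion: ligand charges sum to -6; for the ion to be 1−, Nb = +5.

(acetylacetonato)amminefluoroaluminium(III) tribromotriisothiocyanatoniobate(V)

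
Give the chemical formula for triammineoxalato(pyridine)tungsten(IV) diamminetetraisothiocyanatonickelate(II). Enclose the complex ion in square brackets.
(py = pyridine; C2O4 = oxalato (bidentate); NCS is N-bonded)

[W(C2O4)(NH3)3(py)][Ni(NCS)4(NH3)2]

Cation [W…]: ligand charges -2, W(IV) ⇒ ion charge 2+.
Anion [Ni…]: ligand charges -4, Ni(II) ⇒ ion charge 2−.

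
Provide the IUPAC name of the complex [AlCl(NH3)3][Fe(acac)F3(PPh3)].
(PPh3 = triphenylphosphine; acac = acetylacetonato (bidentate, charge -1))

triamminechloroaluminium(III) (acetylacetonato)trifluoro(triphenylphosphine)ferrate(II)

Both ions are complex: the cation is named first with the plain metal name, the anion second with the -ate form; each ion's ligands are alphabetised independently.
Aluminium is always +3 in its complexes; the cation's ligand charges sum to -1, so the complex cation is 2+.
A 1:1 salt means the anion carries the equal and opposite charge, 2−.
Anion: ligand charges sum to -4; for the ion to be 2−, Fe = +2.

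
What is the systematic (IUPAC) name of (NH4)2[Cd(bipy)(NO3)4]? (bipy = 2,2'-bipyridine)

The 2 ammonium counter-ions carry a total charge of +2, so each complex ion is 2−.
Ligand charges: 4×nitrato (-1 each), 1×2,2'-bipyridine (neutral); total -4. So Cd + (-4) = 2−, giving Cd = +2.
Ligands are named alphabetically: bipyridine before nitrato.
The complex ion is anionic, so cadmium takes the -ate form cadmate(II).

ammonium (2,2'-bipyridine)tetranitratocadmate(II)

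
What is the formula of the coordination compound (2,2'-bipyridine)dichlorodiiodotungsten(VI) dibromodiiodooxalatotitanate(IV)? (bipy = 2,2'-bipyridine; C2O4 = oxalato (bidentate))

[W(bipy)Cl2I2][TiBr2(C2O4)I2]

Cation [W…]: ligand charges -4, W(VI) ⇒ ion charge 2+.
Anion [Ti…]: ligand charges -6, Ti(IV) ⇒ ion charge 2−.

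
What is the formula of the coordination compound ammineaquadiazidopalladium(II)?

Ligands: 1 aqua (H2O, neutral), 1 ammine (NH3, neutral), 2 azido (N3, -1). Ligand charge sum = -2.
With Pd in oxidation state +2, the complex ion is [Pd...].

[Pd(H2O)(N3)2(NH3)]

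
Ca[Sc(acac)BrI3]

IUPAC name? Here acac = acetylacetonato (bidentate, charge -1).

The 1 calcium counter-ion carries a total charge of +2, so each complex ion is 2−.
Ligand charges: 3×iodo (-1 each), 1×bromo (-1 each), 1×acetylacetonato (-1 each); total -5. So Sc + (-5) = 2−, giving Sc = +3.
Ligands are named alphabetically: acetylacetonato before bromo before iodo.
The complex ion is anionic, so scandium takes the -ate form scandate(III).

calcium (acetylacetonato)bromotriiodoscandate(III)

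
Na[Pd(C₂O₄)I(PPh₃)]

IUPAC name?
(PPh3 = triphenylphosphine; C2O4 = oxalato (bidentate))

The 1 sodium counter-ion carries a total charge of +1, so each complex ion is 1−.
Ligand charges: 1×triphenylphosphine (neutral), 1×oxalato (-2 each), 1×iodo (-1 each); total -3. So Pd + (-3) = 1−, giving Pd = +2.
Ligands are named alphabetically: iodo before oxalato before triphenylphosphine.
The complex ion is anionic, so palladium takes the -ate form palladate(II).

sodium iodooxalato(triphenylphosphine)palladate(II)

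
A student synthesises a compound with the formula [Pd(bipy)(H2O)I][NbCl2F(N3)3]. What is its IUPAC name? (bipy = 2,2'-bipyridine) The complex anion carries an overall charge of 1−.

aqua(2,2'-bipyridine)iodopalladium(II) triazidodichlorofluoroniobate(V)

The complex anion is given as 1−; its ligand charges sum to -6, so Nb = +5.
A 1:1 salt means the cation carries the equal and opposite charge, 1+.
Cation: ligand charges sum to -1; for the ion to be 1+, Pd = +2.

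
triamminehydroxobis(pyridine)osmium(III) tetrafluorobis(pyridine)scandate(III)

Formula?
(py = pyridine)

[Os(NH3)3(OH)(py)2][ScF4(py)2]2

Cation [Os…]: ligand charges -1, Os(III) ⇒ ion charge 2+.
Anion [Sc…]: ligand charges -4, Sc(III) ⇒ ion charge 1−.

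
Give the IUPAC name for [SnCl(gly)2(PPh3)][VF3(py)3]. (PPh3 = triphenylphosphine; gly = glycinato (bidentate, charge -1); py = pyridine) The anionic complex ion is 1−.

chlorobis(glycinato)(triphenylphosphine)tin(IV) trifluorotris(pyridine)vanadate(II)

The complex anion is given as 1−; its ligand charges sum to -3, so V = +2.
A 1:1 salt means the cation carries the equal and opposite charge, 1+.
Cation: ligand charges sum to -3; for the ion to be 1+, Sn = +4.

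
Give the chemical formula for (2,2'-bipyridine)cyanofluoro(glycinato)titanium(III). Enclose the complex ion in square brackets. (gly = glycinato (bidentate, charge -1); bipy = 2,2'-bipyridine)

[Ti(bipy)(CN)F(gly)]

Ligands: 1 fluoro (F, -1), 1 glycinato (gly, -1), 1 cyano (CN, -1), 1 2,2'-bipyridine (bipy, neutral). Ligand charge sum = -3.
With Ti in oxidation state +3, the complex ion is [Ti...].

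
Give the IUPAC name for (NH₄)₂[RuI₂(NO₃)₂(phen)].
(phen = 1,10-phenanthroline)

The 2 ammonium counter-ions carry a total charge of +2, so each complex ion is 2−.
Ligand charges: 2×iodo (-1 each), 2×nitrato (-1 each), 1×1,10-phenanthroline (neutral); total -4. So Ru + (-4) = 2−, giving Ru = +2.
The complex ion is anionic, so ruthenium takes the -ate form ruthenate(II).

ammonium diiododinitrato(1,10-phenanthroline)ruthenate(II)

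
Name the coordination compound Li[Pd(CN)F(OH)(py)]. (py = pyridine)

The 1 lithium counter-ion carries a total charge of +1, so each complex ion is 1−.
Ligand charges: 1×fluoro (-1 each), 1×pyridine (neutral), 1×hydroxo (-1 each), 1×cyano (-1 each); total -3. So Pd + (-3) = 1−, giving Pd = +2.
The complex ion is anionic, so palladium takes the -ate form palladate(II).

lithium cyanofluorohydroxo(pyridine)palladate(II)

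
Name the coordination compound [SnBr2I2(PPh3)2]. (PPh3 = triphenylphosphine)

dibromodiiodobis(triphenylphosphine)tin(IV)

There is no counter-ion, so the complex is neutral overall.
Ligand charges: 2×triphenylphosphine (neutral), 2×bromo (-1 each), 2×iodo (-1 each); total -4. So Sn + (-4) = 0, giving Sn = +4.
Ligands are named alphabetically: bromo before iodo before triphenylphosphine.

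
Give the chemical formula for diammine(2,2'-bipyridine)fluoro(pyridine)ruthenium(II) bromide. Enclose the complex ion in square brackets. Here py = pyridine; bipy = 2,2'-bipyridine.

[Ru(bipy)F(NH3)2(py)]Br

Ligands: 1 pyridine (py, neutral), 1 fluoro (F, -1), 1 2,2'-bipyridine (bipy, neutral), 2 ammine (NH3, neutral). Ligand charge sum = -1.
With Ru in oxidation state +2, the complex ion is [Ru...]^1+.
Charge balance with bromide (-1) requires 1 complex ion per 1 bromide.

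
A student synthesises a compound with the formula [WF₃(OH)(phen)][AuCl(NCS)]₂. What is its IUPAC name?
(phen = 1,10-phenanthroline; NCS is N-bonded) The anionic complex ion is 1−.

trifluorohydroxo(1,10-phenanthroline)tungsten(VI) chloroisothiocyanatoaurate(I)

Both ions are complex: the cation is named first with the plain metal name, the anion second with the -ate form; each ion's ligands are alphabetised independently.
The complex anion is given as 1−; its ligand charges sum to -2, so Au = +1.
With 2 anions per cation, the cation must be 2×1 = 2+.
Cation: ligand charges sum to -4; for the ion to be 2+, W = +6.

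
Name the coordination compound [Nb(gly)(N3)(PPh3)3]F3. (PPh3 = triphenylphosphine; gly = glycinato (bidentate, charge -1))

azido(glycinato)tris(triphenylphosphine)niobium(V) fluoride

The 3 fluoride counter-ions carry a total charge of -3, so each complex ion is 3+.
Ligand charges: 1×azido (-1 each), 3×triphenylphosphine (neutral), 1×glycinato (-1 each); total -2. So Nb + (-2) = 3+, giving Nb = +5.
Ligands are named alphabetically: azido before glycinato before triphenylphosphine.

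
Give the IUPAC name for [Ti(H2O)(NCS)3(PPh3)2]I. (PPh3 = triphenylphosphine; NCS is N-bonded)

aquatriisothiocyanatobis(triphenylphosphine)titanium(IV) iodide

The 1 iodide counter-ion carries a total charge of -1, so each complex ion is 1+.
Ligand charges: 2×triphenylphosphine (neutral), 3×isothiocyanato (-1 each), 1×aqua (neutral); total -3. So Ti + (-3) = 1+, giving Ti = +4.
Ligands are named alphabetically: aqua before isothiocyanato before triphenylphosphine.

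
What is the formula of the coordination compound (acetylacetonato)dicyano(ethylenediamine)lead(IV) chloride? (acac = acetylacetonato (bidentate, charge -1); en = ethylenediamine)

[Pb(acac)(CN)2(en)]Cl

Ligands: 1 acetylacetonato (acac, -1), 2 cyano (CN, -1), 1 ethylenediamine (en, neutral). Ligand charge sum = -3.
Charge balance with chloride (-1) requires 1 complex ion per 1 chloride.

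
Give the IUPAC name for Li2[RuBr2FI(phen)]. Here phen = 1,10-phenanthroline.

lithium dibromofluoroiodo(1,10-phenanthroline)ruthenate(II)

The 2 lithium counter-ions carry a total charge of +2, so each complex ion is 2−.
Ligand charges: 1×1,10-phenanthroline (neutral), 1×iodo (-1 each), 1×fluoro (-1 each), 2×bromo (-1 each); total -4. So Ru + (-4) = 2−, giving Ru = +2.
Ligands are named alphabetically: bromo before fluoro before iodo before phenanthroline.
The complex ion is anionic, so ruthenium takes the -ate form ruthenate(II).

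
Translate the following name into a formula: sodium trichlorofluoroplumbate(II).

Na2[PbCl3F]

Ligands: 1 fluoro (F, -1), 3 chloro (Cl, -1). Ligand charge sum = -4.
With Pb in oxidation state +2, the complex ion is [Pb...]^2−.
Charge balance with sodium (+1) requires 1 complex ion per 2 sodium.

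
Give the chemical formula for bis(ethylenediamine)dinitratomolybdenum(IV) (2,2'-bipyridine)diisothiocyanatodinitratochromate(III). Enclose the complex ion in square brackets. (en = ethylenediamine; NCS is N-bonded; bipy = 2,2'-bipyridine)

Cation [Mo…]: ligand charges -2, Mo(IV) ⇒ ion charge 2+.
Anion [Cr…]: ligand charges -4, Cr(III) ⇒ ion charge 1−.
One 2+ cation requires 2 of the 1− anion.

[Mo(en)2(NO3)2][Cr(bipy)(NCS)2(NO3)2]2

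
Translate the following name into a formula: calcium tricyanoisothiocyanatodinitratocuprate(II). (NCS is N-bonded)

Ligands: 2 nitrato (NO3, -1), 1 isothiocyanato (NCS, -1), 3 cyano (CN, -1). Ligand charge sum = -6.
With Cu in oxidation state +2, the complex ion is [Cu...]^4−.
Charge balance with calcium (+2) requires 1 complex ion per 2 calcium.

Ca2[Cu(CN)3(NCS)(NO3)2]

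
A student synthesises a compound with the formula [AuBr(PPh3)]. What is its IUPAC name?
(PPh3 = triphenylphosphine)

There is no counter-ion, so the complex is neutral overall.
Ligand charges: 1×triphenylphosphine (neutral), 1×bromo (-1 each); total -1. So Au + (-1) = 0, giving Au = +1.
Ligands are named alphabetically: bromo before triphenylphosphine.

bromo(triphenylphosphine)gold(I)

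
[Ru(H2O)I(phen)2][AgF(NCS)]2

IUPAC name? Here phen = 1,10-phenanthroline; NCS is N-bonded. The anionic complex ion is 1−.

aquaiodobis(1,10-phenanthroline)ruthenium(III) fluoroisothiocyanatoargentate(I)

Both ions are complex: the cation is named first with the plain metal name, the anion second with the -ate form; each ion's ligands are alphabetised independently.
The complex anion is given as 1−; its ligand charges sum to -2, so Ag = +1.
With 2 anions per cation, the cation must be 2×1 = 2+.
Cation: ligand charges sum to -1; for the ion to be 2+, Ru = +3.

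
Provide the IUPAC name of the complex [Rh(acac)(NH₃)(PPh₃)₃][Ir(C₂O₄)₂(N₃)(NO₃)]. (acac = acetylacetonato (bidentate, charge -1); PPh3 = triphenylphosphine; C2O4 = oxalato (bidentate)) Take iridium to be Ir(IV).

(acetylacetonato)amminetris(triphenylphosphine)rhodium(III) azidonitratodioxalatoiridate(IV)

Ir is given as +4; the anion's ligand charges sum to -6, so the complex anion is 2−.
A 1:1 salt means the cation carries the equal and opposite charge, 2+.
Cation: ligand charges sum to -1; for the ion to be 2+, Rh = +3.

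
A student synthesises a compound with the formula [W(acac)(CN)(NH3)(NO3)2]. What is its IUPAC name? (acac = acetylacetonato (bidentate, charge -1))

(acetylacetonato)amminecyanodinitratotungsten(IV)

There is no counter-ion, so the complex is neutral overall.
Ligand charges: 1×cyano (-1 each), 1×acetylacetonato (-1 each), 2×nitrato (-1 each), 1×ammine (neutral); total -4. So W + (-4) = 0, giving W = +4.
Ligands are named alphabetically: acetylacetonato before ammine before cyano before nitrato.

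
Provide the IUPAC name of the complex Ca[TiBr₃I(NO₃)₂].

calcium tribromoiododinitratotitanate(IV)

The 1 calcium counter-ion carries a total charge of +2, so each complex ion is 2−.
Ligand charges: 1×iodo (-1 each), 3×bromo (-1 each), 2×nitrato (-1 each); total -6. So Ti + (-6) = 2−, giving Ti = +4.
The complex ion is anionic, so titanium takes the -ate form titanate(IV).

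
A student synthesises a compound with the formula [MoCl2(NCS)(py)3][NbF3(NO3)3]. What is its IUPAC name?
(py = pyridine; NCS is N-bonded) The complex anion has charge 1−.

dichloroisothiocyanatotris(pyridine)molybdenum(IV) trifluorotrinitratoniobate(V)

Both ions are complex: the cation is named first with the plain metal name, the anion second with the -ate form; each ion's ligands are alphabetised independently.
The complex anion is given as 1−; its ligand charges sum to -6, so Nb = +5.
A 1:1 salt means the cation carries the equal and opposite charge, 1+.
Cation: ligand charges sum to -3; for the ion to be 1+, Mo = +4.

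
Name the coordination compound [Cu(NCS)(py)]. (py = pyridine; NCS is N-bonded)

There is no counter-ion, so the complex is neutral overall.
Ligand charges: 1×pyridine (neutral), 1×isothiocyanato (-1 each); total -1. So Cu + (-1) = 0, giving Cu = +1.
Ligands are named alphabetically: isothiocyanato before pyridine.

isothiocyanato(pyridine)copper(I)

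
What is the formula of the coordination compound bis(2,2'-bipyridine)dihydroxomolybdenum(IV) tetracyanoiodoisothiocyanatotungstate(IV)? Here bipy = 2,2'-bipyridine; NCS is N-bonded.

[Mo(bipy)2(OH)2][W(CN)4I(NCS)]

Cation [Mo…]: ligand charges -2, Mo(IV) ⇒ ion charge 2+.
Anion [W…]: ligand charges -6, W(IV) ⇒ ion charge 2−.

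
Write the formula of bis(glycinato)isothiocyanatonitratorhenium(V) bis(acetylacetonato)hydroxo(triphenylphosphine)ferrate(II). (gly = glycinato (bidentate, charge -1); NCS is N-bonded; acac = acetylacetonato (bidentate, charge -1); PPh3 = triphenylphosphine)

[Re(gly)2(NCS)(NO3)][Fe(acac)2(OH)(PPh3)]

Cation [Re…]: ligand charges -4, Re(V) ⇒ ion charge 1+.
Anion [Fe…]: ligand charges -3, Fe(II) ⇒ ion charge 1−.
One 1+ cation balances one 1− anion.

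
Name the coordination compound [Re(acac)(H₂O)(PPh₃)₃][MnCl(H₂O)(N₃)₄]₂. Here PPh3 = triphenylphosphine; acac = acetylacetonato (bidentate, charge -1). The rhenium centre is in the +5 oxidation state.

(acetylacetonato)aquatris(triphenylphosphine)rhenium(V) aquatetraazidochloromanganate(III)

Re is given as +5; the cation's ligand charges sum to -1, so the complex cation is 4+.
With 2 anions per cation, each anion must be 4/2 = 2−.
Anion: ligand charges sum to -5; for the ion to be 2−, Mn = +3.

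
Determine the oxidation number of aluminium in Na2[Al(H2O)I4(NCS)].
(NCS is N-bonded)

2 sodium outside the brackets (+1 each) → the complex ion is 2−.
Ligand charges: 1×NCS = -1; 1×H2O neutral; 4×I = -4; sum -5.
Al + (-5) = 2− ⇒ Al is +3.

+3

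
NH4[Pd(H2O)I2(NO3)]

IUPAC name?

The 1 ammonium counter-ion carries a total charge of +1, so each complex ion is 1−.
Ligand charges: 1×aqua (neutral), 2×iodo (-1 each), 1×nitrato (-1 each); total -3. So Pd + (-3) = 1−, giving Pd = +2.
Ligands are named alphabetically: aqua before iodo before nitrato.
The complex ion is anionic, so palladium takes the -ate form palladate(II).

ammonium aquadiiodonitratopalladate(II)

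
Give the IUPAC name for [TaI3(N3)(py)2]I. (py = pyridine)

azidotriiodobis(pyridine)tantalum(V) iodide

The 1 iodide counter-ion carries a total charge of -1, so each complex ion is 1+.
Ligand charges: 3×iodo (-1 each), 1×azido (-1 each), 2×pyridine (neutral); total -4. So Ta + (-4) = 1+, giving Ta = +5.
Ligands are named alphabetically: azido before iodo before pyridine.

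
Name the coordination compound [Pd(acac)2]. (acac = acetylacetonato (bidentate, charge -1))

There is no counter-ion, so the complex is neutral overall.
Ligand charges: 2×acetylacetonato (-1 each); total -2. So Pd + (-2) = 0, giving Pd = +2.

bis(acetylacetonato)palladium(II)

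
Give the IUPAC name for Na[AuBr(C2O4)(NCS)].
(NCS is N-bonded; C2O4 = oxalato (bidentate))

The 1 sodium counter-ion carries a total charge of +1, so each complex ion is 1−.
Ligand charges: 1×isothiocyanato (-1 each), 1×oxalato (-2 each), 1×bromo (-1 each); total -4. So Au + (-4) = 1−, giving Au = +3.
Ligands are named alphabetically: bromo before isothiocyanato before oxalato.
The complex ion is anionic, so gold takes the -ate form aurate(III).

sodium bromoisothiocyanatooxalatoaurate(III)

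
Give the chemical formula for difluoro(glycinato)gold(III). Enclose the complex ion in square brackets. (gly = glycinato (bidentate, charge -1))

[AuF2(gly)]

Ligands: 1 glycinato (gly, -1), 2 fluoro (F, -1). Ligand charge sum = -3.
With Au in oxidation state +3, the complex ion is [Au...].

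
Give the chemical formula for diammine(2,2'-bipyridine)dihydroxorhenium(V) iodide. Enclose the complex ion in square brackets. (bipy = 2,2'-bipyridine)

Ligands: 2 hydroxo (OH, -1), 1 2,2'-bipyridine (bipy, neutral), 2 ammine (NH3, neutral). Ligand charge sum = -2.
Charge balance with iodide (-1) requires 1 complex ion per 3 iodide.

[Re(bipy)(NH3)2(OH)2]I3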